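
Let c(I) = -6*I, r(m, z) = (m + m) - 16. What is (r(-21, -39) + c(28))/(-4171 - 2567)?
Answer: 113/3369 ≈ 0.033541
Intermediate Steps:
r(m, z) = -16 + 2*m (r(m, z) = 2*m - 16 = -16 + 2*m)
(r(-21, -39) + c(28))/(-4171 - 2567) = ((-16 + 2*(-21)) - 6*28)/(-4171 - 2567) = ((-16 - 42) - 168)/(-6738) = (-58 - 168)*(-1/6738) = -226*(-1/6738) = 113/3369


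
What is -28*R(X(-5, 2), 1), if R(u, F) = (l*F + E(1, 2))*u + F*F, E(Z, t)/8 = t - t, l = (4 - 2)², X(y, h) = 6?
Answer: -700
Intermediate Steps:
l = 4 (l = 2² = 4)
E(Z, t) = 0 (E(Z, t) = 8*(t - t) = 8*0 = 0)
R(u, F) = F² + 4*F*u (R(u, F) = (4*F + 0)*u + F*F = (4*F)*u + F² = 4*F*u + F² = F² + 4*F*u)
-28*R(X(-5, 2), 1) = -28*(1 + 4*6) = -28*(1 + 24) = -28*25 = -700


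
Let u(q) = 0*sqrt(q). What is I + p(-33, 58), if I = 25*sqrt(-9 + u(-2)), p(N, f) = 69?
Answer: 69 + 75*I ≈ 69.0 + 75.0*I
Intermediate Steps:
u(q) = 0
I = 75*I (I = 25*sqrt(-9 + 0) = 25*sqrt(-9) = 25*(3*I) = 75*I ≈ 75.0*I)
I + p(-33, 58) = 75*I + 69 = 69 + 75*I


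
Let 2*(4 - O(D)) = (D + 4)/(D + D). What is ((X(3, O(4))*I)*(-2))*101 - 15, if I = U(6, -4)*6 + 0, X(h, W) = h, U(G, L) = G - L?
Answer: -36375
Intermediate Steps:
O(D) = 4 - (4 + D)/(4*D) (O(D) = 4 - (D + 4)/(2*(D + D)) = 4 - (4 + D)/(2*(2*D)) = 4 - (4 + D)*1/(2*D)/2 = 4 - (4 + D)/(4*D))
I = 60 (I = (6 - 1*(-4))*6 + 0 = (6 + 4)*6 + 0 = 10*6 + 0 = 60 + 0 = 60)
((X(3, O(4))*I)*(-2))*101 - 15 = ((3*60)*(-2))*101 - 15 = (180*(-2))*101 - 15 = -360*101 - 15 = -36360 - 15 = -36375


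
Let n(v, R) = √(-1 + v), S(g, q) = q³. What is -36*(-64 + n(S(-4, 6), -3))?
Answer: 2304 - 36*√215 ≈ 1776.1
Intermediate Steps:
-36*(-64 + n(S(-4, 6), -3)) = -36*(-64 + √(-1 + 6³)) = -36*(-64 + √(-1 + 216)) = -36*(-64 + √215) = 2304 - 36*√215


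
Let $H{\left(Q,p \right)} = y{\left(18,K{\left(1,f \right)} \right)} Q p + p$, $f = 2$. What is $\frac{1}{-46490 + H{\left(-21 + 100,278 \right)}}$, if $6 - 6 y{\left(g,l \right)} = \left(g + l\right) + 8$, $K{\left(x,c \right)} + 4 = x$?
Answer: $- \frac{3}{325313} \approx -9.2219 \cdot 10^{-6}$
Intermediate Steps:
$K{\left(x,c \right)} = -4 + x$
$y{\left(g,l \right)} = - \frac{1}{3} - \frac{g}{6} - \frac{l}{6}$ ($y{\left(g,l \right)} = 1 - \frac{\left(g + l\right) + 8}{6} = 1 - \frac{8 + g + l}{6} = 1 - \left(\frac{4}{3} + \frac{g}{6} + \frac{l}{6}\right) = - \frac{1}{3} - \frac{g}{6} - \frac{l}{6}$)
$H{\left(Q,p \right)} = p - \frac{17 Q p}{6}$ ($H{\left(Q,p \right)} = \left(- \frac{1}{3} - 3 - \frac{-4 + 1}{6}\right) Q p + p = \left(- \frac{1}{3} - 3 - - \frac{1}{2}\right) Q p + p = \left(- \frac{1}{3} - 3 + \frac{1}{2}\right) Q p + p = - \frac{17 Q}{6} p + p = - \frac{17 Q p}{6} + p = p - \frac{17 Q p}{6}$)
$\frac{1}{-46490 + H{\left(-21 + 100,278 \right)}} = \frac{1}{-46490 + \frac{1}{6} \cdot 278 \left(6 - 17 \left(-21 + 100\right)\right)} = \frac{1}{-46490 + \frac{1}{6} \cdot 278 \left(6 - 1343\right)} = \frac{1}{-46490 + \frac{1}{6} \cdot 278 \left(-1337\right)} = \frac{1}{-46490 - \frac{185843}{3}} = \frac{1}{- \frac{325313}{3}} = - \frac{3}{325313}$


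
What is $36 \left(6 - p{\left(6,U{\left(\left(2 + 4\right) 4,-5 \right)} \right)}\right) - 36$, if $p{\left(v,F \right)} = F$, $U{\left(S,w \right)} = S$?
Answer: $-684$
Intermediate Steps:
$36 \left(6 - p{\left(6,U{\left(\left(2 + 4\right) 4,-5 \right)} \right)}\right) - 36 = 36 \left(6 - \left(2 + 4\right) 4\right) - 36 = 36 \left(6 - 6 \cdot 4\right) - 36 = 36 \left(6 - 24\right) - 36 = 36 \left(-18\right) - 36 = -648 - 36 = -684$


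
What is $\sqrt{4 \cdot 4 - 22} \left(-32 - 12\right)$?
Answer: $- 44 i \sqrt{6} \approx - 107.78 i$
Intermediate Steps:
$\sqrt{4 \cdot 4 - 22} \left(-32 - 12\right) = \sqrt{16 - 22} \left(-44\right) = \sqrt{-6} \left(-44\right) = i \sqrt{6} \left(-44\right) = - 44 i \sqrt{6}$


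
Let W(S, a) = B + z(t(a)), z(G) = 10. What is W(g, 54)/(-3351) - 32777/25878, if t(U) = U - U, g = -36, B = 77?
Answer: -37362371/28905726 ≈ -1.2926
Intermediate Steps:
t(U) = 0
W(S, a) = 87 (W(S, a) = 77 + 10 = 87)
W(g, 54)/(-3351) - 32777/25878 = 87/(-3351) - 32777/25878 = 87*(-1/3351) - 32777*1/25878 = -29/1117 - 32777/25878 = -37362371/28905726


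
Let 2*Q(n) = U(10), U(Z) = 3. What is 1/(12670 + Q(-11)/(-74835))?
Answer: 49890/632106299 ≈ 7.8927e-5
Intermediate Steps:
Q(n) = 3/2 (Q(n) = (½)*3 = 3/2)
1/(12670 + Q(-11)/(-74835)) = 1/(12670 + (3/2)/(-74835)) = 1/(12670 + (3/2)*(-1/74835)) = 1/(12670 - 1/49890) = 1/(632106299/49890) = 49890/632106299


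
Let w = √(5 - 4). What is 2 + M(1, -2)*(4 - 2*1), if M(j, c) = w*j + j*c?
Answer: 0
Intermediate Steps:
w = 1 (w = √1 = 1)
M(j, c) = j + c*j (M(j, c) = 1*j + j*c = j + c*j)
2 + M(1, -2)*(4 - 2*1) = 2 + (1*(1 - 2))*(4 - 2*1) = 2 + (1*(-1))*(4 - 2) = 2 - 1*2 = 2 - 2 = 0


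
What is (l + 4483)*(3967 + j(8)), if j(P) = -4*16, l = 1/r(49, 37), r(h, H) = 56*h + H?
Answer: 16219858424/927 ≈ 1.7497e+7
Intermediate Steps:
r(h, H) = H + 56*h
l = 1/2781 (l = 1/(37 + 56*49) = 1/(37 + 2744) = 1/2781 ≈ 0.00035958)
j(P) = -64
(l + 4483)*(3967 + j(8)) = (1/2781 + 4483)*(3967 - 64) = (12467224/2781)*3903 = 16219858424/927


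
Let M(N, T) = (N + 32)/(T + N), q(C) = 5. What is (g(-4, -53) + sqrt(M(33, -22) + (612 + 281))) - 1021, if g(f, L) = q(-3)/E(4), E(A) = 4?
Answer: -4079/4 + 4*sqrt(6798)/11 ≈ -989.77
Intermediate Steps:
M(N, T) = (32 + N)/(N + T)
g(f, L) = 5/4
(g(-4, -53) + sqrt(M(33, -22) + (612 + 281))) - 1021 = (5/4 + sqrt((32 + 33)/(33 - 22) + (612 + 281))) - 1021 = (5/4 + sqrt(65/11 + 893)) - 1021 = (5/4 + sqrt(9888/11)) - 1021 = (5/4 + 4*sqrt(6798)/11) - 1021 = -4079/4 + 4*sqrt(6798)/11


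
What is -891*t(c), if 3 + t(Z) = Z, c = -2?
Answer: 4455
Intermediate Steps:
t(Z) = -3 + Z
-891*t(c) = -891*(-3 - 2) = -891*(-5) = 4455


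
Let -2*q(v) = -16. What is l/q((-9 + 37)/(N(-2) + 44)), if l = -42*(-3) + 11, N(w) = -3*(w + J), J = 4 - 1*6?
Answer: 137/8 ≈ 17.125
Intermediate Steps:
J = -2 (J = 4 - 6 = -2)
N(w) = 6 - 3*w (N(w) = -3*(w - 2) = -3*(-2 + w) = 6 - 3*w)
q(v) = 8 (q(v) = -½*(-16) = 8)
l = 137 (l = 126 + 11 = 137)
l/q((-9 + 37)/(N(-2) + 44)) = 137/8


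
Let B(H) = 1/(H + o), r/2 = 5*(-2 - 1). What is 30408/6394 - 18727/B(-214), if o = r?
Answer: 14608348640/3197 ≈ 4.5694e+6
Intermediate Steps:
r = -30 (r = 2*(5*(-2 - 1)) = 2*(5*(-3)) = 2*(-15) = -30)
o = -30
B(H) = 1/(-30 + H) (B(H) = 1/(H - 30) = 1/(-30 + H))
30408/6394 - 18727/B(-214) = 30408/6394 - 18727/(1/(-30 - 214)) = 30408*(1/6394) - 18727/(1/(-244)) = 15204/3197 - 18727/(-1/244) = 15204/3197 - 18727*(-244) = 15204/3197 + 4569388 = 14608348640/3197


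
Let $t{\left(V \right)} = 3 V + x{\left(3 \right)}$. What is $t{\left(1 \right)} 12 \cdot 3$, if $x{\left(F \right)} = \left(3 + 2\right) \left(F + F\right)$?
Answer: $1188$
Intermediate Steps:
$x{\left(F \right)} = 10 F$ ($x{\left(F \right)} = 5 \cdot 2 F = 10 F$)
$t{\left(V \right)} = 30 + 3 V$ ($t{\left(V \right)} = 3 V + 10 \cdot 3 = 3 V + 30 = 30 + 3 V$)
$t{\left(1 \right)} 12 \cdot 3 = \left(30 + 3 \cdot 1\right) 12 \cdot 3 = \left(30 + 3\right) 12 \cdot 3 = 33 \cdot 12 \cdot 3 = 396 \cdot 3 = 1188$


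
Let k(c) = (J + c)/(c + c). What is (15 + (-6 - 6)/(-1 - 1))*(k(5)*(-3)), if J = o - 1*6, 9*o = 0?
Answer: 63/10 ≈ 6.3000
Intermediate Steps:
o = 0 (o = (⅑)*0 = 0)
J = -6 (J = 0 - 1*6 = 0 - 6 = -6)
k(c) = (-6 + c)/(2*c) (k(c) = (-6 + c)/(c + c) = (-6 + c)/((2*c)) = (-6 + c)*(1/(2*c)) = (-6 + c)/(2*c))
(15 + (-6 - 6)/(-1 - 1))*(k(5)*(-3)) = (15 + (-6 - 6)/(-1 - 1))*(((½)*(-6 + 5)/5)*(-3)) = (15 - 12/(-2))*(((½)*(⅕)*(-1))*(-3)) = (15 - 12*(-½))*(-⅒*(-3)) = (15 + 6)*(3/10) = 21*(3/10) = 63/10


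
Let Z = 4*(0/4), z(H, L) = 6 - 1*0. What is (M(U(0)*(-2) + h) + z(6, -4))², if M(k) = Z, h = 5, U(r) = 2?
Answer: 36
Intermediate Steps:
z(H, L) = 6 (z(H, L) = 6 + 0 = 6)
Z = 0 (Z = 4*(0*(¼)) = 4*0 = 0)
M(k) = 0
(M(U(0)*(-2) + h) + z(6, -4))² = (0 + 6)² = 6² = 36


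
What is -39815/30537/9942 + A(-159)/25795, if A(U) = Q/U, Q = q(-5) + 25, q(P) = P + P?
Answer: -11190094859/83012123852658 ≈ -0.00013480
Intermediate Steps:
q(P) = 2*P
Q = 15 (Q = 2*(-5) + 25 = -10 + 25 = 15)
A(U) = 15/U
-39815/30537/9942 + A(-159)/25795 = -39815/30537/9942 + (15/(-159))/25795 = -39815*1/30537*(1/9942) + (15*(-1/159))*(1/25795) = -39815/30537*1/9942 - 5/53*1/25795 = -39815/303598854 - 1/273427 = -11190094859/83012123852658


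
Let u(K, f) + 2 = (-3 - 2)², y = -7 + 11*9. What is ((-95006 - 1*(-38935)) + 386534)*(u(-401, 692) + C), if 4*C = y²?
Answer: 706860357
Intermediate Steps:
y = 92 (y = -7 + 99 = 92)
u(K, f) = 23 (u(K, f) = -2 + (-3 - 2)² = -2 + (-5)² = -2 + 25 = 23)
C = 2116 (C = (¼)*92² = (¼)*8464 = 2116)
((-95006 - 1*(-38935)) + 386534)*(u(-401, 692) + C) = ((-95006 - 1*(-38935)) + 386534)*(23 + 2116) = ((-95006 + 38935) + 386534)*2139 = (-56071 + 386534)*2139 = 330463*2139 = 706860357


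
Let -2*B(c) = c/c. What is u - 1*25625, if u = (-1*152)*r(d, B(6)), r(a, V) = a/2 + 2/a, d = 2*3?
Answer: -78395/3 ≈ -26132.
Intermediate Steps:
B(c) = -1/2 (B(c) = -c/(2*c) = -1/2*1 = -1/2)
d = 6
r(a, V) = a/2 + 2/a (r(a, V) = a*(1/2) + 2/a = a/2 + 2/a)
u = -1520/3 (u = (-1*152)*((1/2)*6 + 2/6) = -152*(3 + 2*(1/6)) = -152*(3 + 1/3) = -152*10/3 = -1520/3 ≈ -506.67)
u - 1*25625 = -1520/3 - 1*25625 = -1520/3 - 25625 = -78395/3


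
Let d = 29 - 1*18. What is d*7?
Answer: 77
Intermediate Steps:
d = 11 (d = 29 - 18 = 11)
d*7 = 11*7 = 77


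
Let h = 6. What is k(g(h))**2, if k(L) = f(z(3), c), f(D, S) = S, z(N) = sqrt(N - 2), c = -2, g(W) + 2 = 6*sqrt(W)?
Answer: 4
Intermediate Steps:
g(W) = -2 + 6*sqrt(W)
z(N) = sqrt(-2 + N)
k(L) = -2
k(g(h))**2 = (-2)**2 = 4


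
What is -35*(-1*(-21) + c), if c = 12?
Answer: -1155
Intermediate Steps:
-35*(-1*(-21) + c) = -35*(-1*(-21) + 12) = -35*(21 + 12) = -35*33 = -1155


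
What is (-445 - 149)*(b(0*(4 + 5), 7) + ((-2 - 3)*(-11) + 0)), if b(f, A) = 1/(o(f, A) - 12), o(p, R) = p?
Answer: -65241/2 ≈ -32621.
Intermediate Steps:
b(f, A) = 1/(-12 + f) (b(f, A) = 1/(f - 12) = 1/(-12 + f))
(-445 - 149)*(b(0*(4 + 5), 7) + ((-2 - 3)*(-11) + 0)) = (-445 - 149)*(1/(-12 + 0*(4 + 5)) + ((-2 - 3)*(-11) + 0)) = -594*(1/(-12 + 0*9) + (-5*(-11) + 0)) = -594*(1/(-12 + 0) + (55 + 0)) = -594*(1/(-12) + 55) = -594*(-1/12 + 55) = -594*659/12 = -65241/2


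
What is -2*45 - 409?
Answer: -499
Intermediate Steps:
-2*45 - 409 = -90 - 409 = -499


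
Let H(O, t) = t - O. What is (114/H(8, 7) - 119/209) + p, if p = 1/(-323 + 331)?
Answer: -191351/1672 ≈ -114.44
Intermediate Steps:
p = 1/8 ≈ 0.12500
(114/H(8, 7) - 119/209) + p = (114/(7 - 1*8) - 119/209) + 1/8 = (114/(7 - 8) - 119*1/209) + 1/8 = (114/(-1) - 119/209) + 1/8 = (114*(-1) - 119/209) + 1/8 = (-114 - 119/209) + 1/8 = -23945/209 + 1/8 = -191351/1672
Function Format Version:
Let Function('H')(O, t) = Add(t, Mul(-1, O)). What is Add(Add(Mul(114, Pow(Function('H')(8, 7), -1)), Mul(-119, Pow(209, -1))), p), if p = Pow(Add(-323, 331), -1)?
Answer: Rational(-191351, 1672) ≈ -114.44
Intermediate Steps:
p = Rational(1, 8) (p = Pow(8, -1) = Rational(1, 8) ≈ 0.12500)
Add(Add(Mul(114, Pow(Function('H')(8, 7), -1)), Mul(-119, Pow(209, -1))), p) = Add(Add(Mul(114, Pow(Add(7, Mul(-1, 8)), -1)), Mul(-119, Pow(209, -1))), Rational(1, 8)) = Add(Add(Mul(114, Pow(Add(7, -8), -1)), Mul(-119, Rational(1, 209))), Rational(1, 8)) = Add(Add(Mul(114, Pow(-1, -1)), Rational(-119, 209)), Rational(1, 8)) = Add(Add(Mul(114, -1), Rational(-119, 209)), Rational(1, 8)) = Add(Add(-114, Rational(-119, 209)), Rational(1, 8)) = Add(Rational(-23945, 209), Rational(1, 8)) = Rational(-191351, 1672)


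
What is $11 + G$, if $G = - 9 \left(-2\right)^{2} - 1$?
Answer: $-26$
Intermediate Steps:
$G = -37$ ($G = \left(-9\right) 4 - 1 = -36 - 1 = -37$)
$11 + G = 11 - 37 = -26$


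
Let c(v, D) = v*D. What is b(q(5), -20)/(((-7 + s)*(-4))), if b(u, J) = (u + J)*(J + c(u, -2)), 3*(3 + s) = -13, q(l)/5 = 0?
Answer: 300/43 ≈ 6.9767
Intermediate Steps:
q(l) = 0 (q(l) = 5*0 = 0)
s = -22/3 (s = -3 + (⅓)*(-13) = -3 - 13/3 = -22/3 ≈ -7.3333)
c(v, D) = D*v
b(u, J) = (J + u)*(J - 2*u) (b(u, J) = (u + J)*(J - 2*u) = (J + u)*(J - 2*u))
b(q(5), -20)/(((-7 + s)*(-4))) = ((-20)² - 2*0² - 1*(-20)*0)/(((-7 - 22/3)*(-4))) = (400 - 2*0 + 0)/((-43/3*(-4))) = (400 + 0 + 0)/(172/3) = 400*(3/172) = 300/43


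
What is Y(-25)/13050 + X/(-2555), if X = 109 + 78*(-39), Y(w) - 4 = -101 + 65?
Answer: 545627/476325 ≈ 1.1455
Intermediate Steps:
Y(w) = -32 (Y(w) = 4 + (-101 + 65) = 4 - 36 = -32)
X = -2933 (X = 109 - 3042 = -2933)
Y(-25)/13050 + X/(-2555) = -32/13050 - 2933/(-2555) = -32*1/13050 - 2933*(-1/2555) = -16/6525 + 419/365 = 545627/476325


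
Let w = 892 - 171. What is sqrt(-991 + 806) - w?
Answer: -721 + I*sqrt(185) ≈ -721.0 + 13.601*I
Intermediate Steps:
w = 721
sqrt(-991 + 806) - w = sqrt(-991 + 806) - 1*721 = sqrt(-185) - 721 = I*sqrt(185) - 721 = -721 + I*sqrt(185)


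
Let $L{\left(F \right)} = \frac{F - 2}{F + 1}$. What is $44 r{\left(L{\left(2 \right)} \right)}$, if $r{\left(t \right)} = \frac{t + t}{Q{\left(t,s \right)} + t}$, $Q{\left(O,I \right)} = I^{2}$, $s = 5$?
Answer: $0$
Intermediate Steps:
$L{\left(F \right)} = \frac{-2 + F}{1 + F}$
$r{\left(t \right)} = \frac{2 t}{25 + t}$ ($r{\left(t \right)} = \frac{t + t}{5^{2} + t} = \frac{2 t}{25 + t}$)
$44 r{\left(L{\left(2 \right)} \right)} = 44 \frac{2 \frac{-2 + 2}{1 + 2}}{25 + \frac{-2 + 2}{1 + 2}} = 44 \frac{2 \cdot \frac{1}{3} \cdot 0}{25 + \frac{1}{3} \cdot 0} = 44 \cdot 2 \cdot 0 \frac{1}{25 + 0} = 44 \cdot 2 \cdot 0 \cdot \frac{1}{25} = 44 \cdot 0 = 0$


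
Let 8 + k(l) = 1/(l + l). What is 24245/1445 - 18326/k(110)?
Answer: 1173696471/508351 ≈ 2308.8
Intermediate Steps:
k(l) = -8 + 1/(2*l) (k(l) = -8 + 1/(l + l) = -8 + 1/(2*l))
24245/1445 - 18326/k(110) = 24245/1445 - 18326/(-8 + (½)/110) = 24245*(1/1445) - 18326/(-8 + (½)*(1/110)) = 4849/289 - 18326/(-8 + 1/220) = 4849/289 - 18326/(-1759/220) = 4849/289 - 18326*(-220/1759) = 4849/289 + 4031720/1759 = 1173696471/508351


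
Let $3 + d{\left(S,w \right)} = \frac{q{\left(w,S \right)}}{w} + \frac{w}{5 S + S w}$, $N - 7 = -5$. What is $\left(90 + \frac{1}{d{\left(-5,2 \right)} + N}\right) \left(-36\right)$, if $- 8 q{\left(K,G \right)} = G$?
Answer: $- \frac{443640}{139} \approx -3191.7$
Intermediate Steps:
$N = 2$ ($N = 7 - 5 = 2$)
$q{\left(K,G \right)} = - \frac{G}{8}$
$d{\left(S,w \right)} = -3 + \frac{w}{5 S + S w} - \frac{S}{8 w}$ ($d{\left(S,w \right)} = -3 + \left(\frac{\left(- \frac{1}{8}\right) S}{w} + \frac{w}{5 S + S w}\right) = -3 - \left(- \frac{w}{5 S + S w} + \frac{S}{8 w}\right) = -3 + \frac{w}{5 S + S w} - \frac{S}{8 w}$)
$\left(90 + \frac{1}{d{\left(-5,2 \right)} + N}\right) \left(-36\right) = \left(90 + \frac{1}{\frac{- 5 \left(-5\right)^{2} + 8 \cdot 2^{2} - 2 \left(-5\right)^{2} - \left(-600\right) 2 - - 120 \cdot 2^{2}}{8 \left(-5\right) 2 \left(5 + 2\right)} + 2}\right) \left(-36\right) = \left(90 + \frac{1}{\frac{1}{8} \left(- \frac{1}{5}\right) \frac{1}{2} \cdot \frac{1}{7} \left(\left(-5\right) 25 + 8 \cdot 4 - 2 \cdot 25 + 1200 - \left(-120\right) 4\right) + 2}\right) \left(-36\right) = \left(90 + \frac{1}{\frac{1}{8} \left(- \frac{1}{5}\right) \frac{1}{2} \cdot \frac{1}{7} \left(-125 + 32 - 50 + 1200 + 480\right) + 2}\right) \left(-36\right) = \left(90 + \frac{1}{\frac{1}{8} \left(- \frac{1}{5}\right) \frac{1}{2} \cdot \frac{1}{7} \cdot 1537 + 2}\right) \left(-36\right) = \left(90 + \frac{1}{- \frac{1537}{560} + 2}\right) \left(-36\right) = \left(90 + \frac{1}{- \frac{417}{560}}\right) \left(-36\right) = \left(90 - \frac{560}{417}\right) \left(-36\right) = \frac{36970}{417} \left(-36\right) = - \frac{443640}{139}$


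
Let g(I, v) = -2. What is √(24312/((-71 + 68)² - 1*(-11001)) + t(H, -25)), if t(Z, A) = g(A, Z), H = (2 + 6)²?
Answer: √700970/1835 ≈ 0.45626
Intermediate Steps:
H = 64 (H = 8² = 64)
t(Z, A) = -2
√(24312/((-71 + 68)² - 1*(-11001)) + t(H, -25)) = √(24312/((-71 + 68)² - 1*(-11001)) - 2) = √(24312/((-3)² + 11001) - 2) = √(24312/(9 + 11001) - 2) = √(24312/11010 - 2) = √(24312*(1/11010) - 2) = √(4052/1835 - 2) = √(382/1835) = √700970/1835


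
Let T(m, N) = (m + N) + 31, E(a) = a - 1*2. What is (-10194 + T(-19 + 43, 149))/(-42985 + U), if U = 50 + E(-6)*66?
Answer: 9990/43463 ≈ 0.22985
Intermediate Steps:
E(a) = -2 + a (E(a) = a - 2 = -2 + a)
U = -478 (U = 50 + (-2 - 6)*66 = 50 - 8*66 = 50 - 528 = -478)
T(m, N) = 31 + N + m (T(m, N) = (N + m) + 31 = 31 + N + m)
(-10194 + T(-19 + 43, 149))/(-42985 + U) = (-10194 + (31 + 149 + (-19 + 43)))/(-42985 - 478) = (-10194 + (31 + 149 + 24))/(-43463) = (-10194 + 204)*(-1/43463) = -9990*(-1/43463) = 9990/43463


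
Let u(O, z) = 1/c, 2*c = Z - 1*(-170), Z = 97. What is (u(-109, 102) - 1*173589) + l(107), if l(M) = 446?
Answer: -46229179/267 ≈ -1.7314e+5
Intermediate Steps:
c = 267/2 (c = (97 - 1*(-170))/2 = (97 + 170)/2 = (½)*267 = 267/2 ≈ 133.50)
u(O, z) = 2/267 (u(O, z) = 1/(267/2) = 2/267)
(u(-109, 102) - 1*173589) + l(107) = (2/267 - 1*173589) + 446 = (2/267 - 173589) + 446 = -46348261/267 + 446 = -46229179/267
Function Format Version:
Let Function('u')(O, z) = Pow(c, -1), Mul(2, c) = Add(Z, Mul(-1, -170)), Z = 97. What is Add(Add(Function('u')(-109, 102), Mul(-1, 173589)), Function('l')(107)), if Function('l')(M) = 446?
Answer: Rational(-46229179, 267) ≈ -1.7314e+5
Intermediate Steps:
c = Rational(267, 2) (c = Mul(Rational(1, 2), Add(97, Mul(-1, -170))) = Mul(Rational(1, 2), Add(97, 170)) = Mul(Rational(1, 2), 267) = Rational(267, 2) ≈ 133.50)
Function('u')(O, z) = Rational(2, 267) (Function('u')(O, z) = Pow(Rational(267, 2), -1) = Rational(2, 267))
Add(Add(Function('u')(-109, 102), Mul(-1, 173589)), Function('l')(107)) = Add(Add(Rational(2, 267), Mul(-1, 173589)), 446) = Add(Add(Rational(2, 267), -173589), 446) = Add(Rational(-46348261, 267), 446) = Rational(-46229179, 267)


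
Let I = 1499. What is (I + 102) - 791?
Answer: 810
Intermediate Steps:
(I + 102) - 791 = (1499 + 102) - 791 = 1601 - 791 = 810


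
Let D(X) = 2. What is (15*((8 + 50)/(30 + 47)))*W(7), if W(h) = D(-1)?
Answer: 1740/77 ≈ 22.597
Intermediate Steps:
W(h) = 2
(15*((8 + 50)/(30 + 47)))*W(7) = (15*((8 + 50)/(30 + 47)))*2 = (15*(58/77))*2 = (870/77)*2 = 1740/77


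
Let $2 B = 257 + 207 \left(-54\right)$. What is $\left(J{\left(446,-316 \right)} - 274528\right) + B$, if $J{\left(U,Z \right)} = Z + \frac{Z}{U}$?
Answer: $- \frac{125016123}{446} \approx -2.8031 \cdot 10^{5}$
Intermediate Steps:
$B = - \frac{10921}{2}$ ($B = \frac{257 + 207 \left(-54\right)}{2} = \frac{257 - 11178}{2} = \frac{1}{2} \left(-10921\right) = - \frac{10921}{2} \approx -5460.5$)
$\left(J{\left(446,-316 \right)} - 274528\right) + B = \left(\left(-316 - \frac{316}{446}\right) - 274528\right) - \frac{10921}{2} = \left(\left(-316 - \frac{158}{223}\right) - 274528\right) - \frac{10921}{2} = \left(- \frac{70626}{223} - 274528\right) - \frac{10921}{2} = - \frac{61290370}{223} - \frac{10921}{2} = - \frac{125016123}{446}$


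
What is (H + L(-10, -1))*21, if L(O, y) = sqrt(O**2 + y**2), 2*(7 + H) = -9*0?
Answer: -147 + 21*sqrt(101) ≈ 64.047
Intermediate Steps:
H = -7 (H = -7 + (-9*0)/2 = -7 + (1/2)*0 = -7 + 0 = -7)
(H + L(-10, -1))*21 = (-7 + sqrt((-10)**2 + (-1)**2))*21 = (-7 + sqrt(100 + 1))*21 = (-7 + sqrt(101))*21 = -147 + 21*sqrt(101)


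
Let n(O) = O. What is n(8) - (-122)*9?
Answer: 1106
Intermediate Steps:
n(8) - (-122)*9 = 8 - (-122)*9 = 8 - 122*(-9) = 8 + 1098 = 1106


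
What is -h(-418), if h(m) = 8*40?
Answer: -320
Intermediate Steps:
h(m) = 320
-h(-418) = -1*320 = -320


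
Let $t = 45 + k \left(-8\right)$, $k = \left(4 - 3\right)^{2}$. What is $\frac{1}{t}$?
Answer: $\frac{1}{37} \approx 0.027027$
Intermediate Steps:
$k = 1$ ($k = 1^{2} = 1$)
$t = 37$ ($t = 45 + 1 \left(-8\right) = 45 - 8 = 37$)
$\frac{1}{t} = \frac{1}{37}$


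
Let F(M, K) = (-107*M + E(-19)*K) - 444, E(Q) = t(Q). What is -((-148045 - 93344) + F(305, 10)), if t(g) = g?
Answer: 274658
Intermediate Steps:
E(Q) = Q
F(M, K) = -444 - 107*M - 19*K (F(M, K) = (-107*M - 19*K) - 444 = -444 - 107*M - 19*K)
-((-148045 - 93344) + F(305, 10)) = -((-148045 - 93344) + (-444 - 107*305 - 19*10)) = -(-241389 + (-444 - 32635 - 190)) = -(-241389 - 33269) = -1*(-274658) = 274658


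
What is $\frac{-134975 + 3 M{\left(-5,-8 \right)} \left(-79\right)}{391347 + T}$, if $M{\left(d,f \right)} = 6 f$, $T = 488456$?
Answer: $- \frac{123599}{879803} \approx -0.14048$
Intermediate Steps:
$\frac{-134975 + 3 M{\left(-5,-8 \right)} \left(-79\right)}{391347 + T} = \frac{-134975 + 3 \cdot 6 \left(-8\right) \left(-79\right)}{391347 + 488456} = \frac{-134975 + 3 \left(-48\right) \left(-79\right)}{879803} = \left(-134975 - -11376\right) \frac{1}{879803} = \left(-134975 + 11376\right) \frac{1}{879803} = \left(-123599\right) \frac{1}{879803} = - \frac{123599}{879803}$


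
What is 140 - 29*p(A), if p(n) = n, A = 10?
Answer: -150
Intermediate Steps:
140 - 29*p(A) = 140 - 29*10 = 140 - 290 = -150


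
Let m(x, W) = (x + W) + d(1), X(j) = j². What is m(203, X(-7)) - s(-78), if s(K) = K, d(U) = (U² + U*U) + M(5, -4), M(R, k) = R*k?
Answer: 312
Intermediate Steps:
d(U) = -20 + 2*U² (d(U) = (U² + U*U) + 5*(-4) = (U² + U²) - 20 = 2*U² - 20 = -20 + 2*U²)
m(x, W) = -18 + W + x (m(x, W) = (x + W) + (-20 + 2*1²) = (W + x) + (-20 + 2*1) = (W + x) + (-20 + 2) = (W + x) - 18 = -18 + W + x)
m(203, X(-7)) - s(-78) = (-18 + (-7)² + 203) - 1*(-78) = (-18 + 49 + 203) + 78 = 234 + 78 = 312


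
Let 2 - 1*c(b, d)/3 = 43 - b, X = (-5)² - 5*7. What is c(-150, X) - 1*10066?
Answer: -10639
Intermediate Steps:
X = -10 (X = 25 - 35 = -10)
c(b, d) = -123 + 3*b (c(b, d) = 6 - 3*(43 - b) = 6 + (-129 + 3*b) = -123 + 3*b)
c(-150, X) - 1*10066 = (-123 + 3*(-150)) - 1*10066 = (-123 - 450) - 10066 = -573 - 10066 = -10639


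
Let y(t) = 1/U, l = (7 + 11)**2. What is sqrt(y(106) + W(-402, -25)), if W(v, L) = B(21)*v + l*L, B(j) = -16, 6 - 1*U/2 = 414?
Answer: I*sqrt(69415539)/204 ≈ 40.841*I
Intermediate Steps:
U = -816 (U = 12 - 2*414 = 12 - 828 = -816)
l = 324 (l = 18**2 = 324)
y(t) = -1/816 (y(t) = 1/(-816) = -1/816)
W(v, L) = -16*v + 324*L
sqrt(y(106) + W(-402, -25)) = sqrt(-1/816 + (-16*(-402) + 324*(-25))) = sqrt(-1/816 + (6432 - 8100)) = sqrt(-1/816 - 1668) = sqrt(-1361089/816) = I*sqrt(69415539)/204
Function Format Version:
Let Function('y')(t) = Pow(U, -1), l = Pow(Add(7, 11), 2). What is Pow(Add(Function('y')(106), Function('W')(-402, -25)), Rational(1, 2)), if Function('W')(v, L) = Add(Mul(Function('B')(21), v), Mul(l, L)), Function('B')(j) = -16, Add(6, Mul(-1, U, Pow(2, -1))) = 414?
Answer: Mul(Rational(1, 204), I, Pow(69415539, Rational(1, 2))) ≈ Mul(40.841, I)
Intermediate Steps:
U = -816 (U = Add(12, Mul(-2, 414)) = Add(12, -828) = -816)
l = 324 (l = Pow(18, 2) = 324)
Function('y')(t) = Rational(-1, 816) (Function('y')(t) = Pow(-816, -1) = Rational(-1, 816))
Function('W')(v, L) = Add(Mul(-16, v), Mul(324, L))
Pow(Add(Function('y')(106), Function('W')(-402, -25)), Rational(1, 2)) = Pow(Add(Rational(-1, 816), Add(Mul(-16, -402), Mul(324, -25))), Rational(1, 2)) = Pow(Add(Rational(-1, 816), Add(6432, -8100)), Rational(1, 2)) = Pow(Add(Rational(-1, 816), -1668), Rational(1, 2)) = Pow(Rational(-1361089, 816), Rational(1, 2)) = Mul(Rational(1, 204), I, Pow(69415539, Rational(1, 2)))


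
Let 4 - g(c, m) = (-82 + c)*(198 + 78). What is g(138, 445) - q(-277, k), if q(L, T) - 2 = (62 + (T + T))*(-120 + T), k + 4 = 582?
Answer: -573298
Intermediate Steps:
g(c, m) = 22636 - 276*c (g(c, m) = 4 - (-82 + c)*(198 + 78) = 4 - (-82 + c)*276 = 4 - (-22632 + 276*c) = 4 + (22632 - 276*c) = 22636 - 276*c)
k = 578 (k = -4 + 582 = 578)
q(L, T) = 2 + (-120 + T)*(62 + 2*T) (q(L, T) = 2 + (62 + (T + T))*(-120 + T) = 2 + (62 + 2*T)*(-120 + T) = 2 + (-120 + T)*(62 + 2*T))
g(138, 445) - q(-277, k) = (22636 - 276*138) - (-7438 - 178*578 + 2*578²) = (22636 - 38088) - (-7438 - 102884 + 2*334084) = -15452 - (-7438 - 102884 + 668168) = -15452 - 1*557846 = -15452 - 557846 = -573298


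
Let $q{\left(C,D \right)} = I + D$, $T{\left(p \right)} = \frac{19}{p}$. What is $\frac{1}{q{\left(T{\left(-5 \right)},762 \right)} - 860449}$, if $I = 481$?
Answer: $- \frac{1}{859206} \approx -1.1639 \cdot 10^{-6}$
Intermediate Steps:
$q{\left(C,D \right)} = 481 + D$
$\frac{1}{q{\left(T{\left(-5 \right)},762 \right)} - 860449} = \frac{1}{\left(481 + 762\right) - 860449} = \frac{1}{1243 - 860449} = \frac{1}{-859206} = - \frac{1}{859206}$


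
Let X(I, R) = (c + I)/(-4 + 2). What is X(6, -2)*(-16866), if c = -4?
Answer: 16866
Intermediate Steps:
X(I, R) = 2 - I/2 (X(I, R) = (-4 + I)/(-4 + 2) = (-4 + I)/(-2) = (-4 + I)*(-1/2) = 2 - I/2)
X(6, -2)*(-16866) = (2 - 1/2*6)*(-16866) = (2 - 3)*(-16866) = -1*(-16866) = 16866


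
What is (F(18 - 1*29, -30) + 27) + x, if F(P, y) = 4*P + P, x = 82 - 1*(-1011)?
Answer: 1065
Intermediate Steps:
x = 1093 (x = 82 + 1011 = 1093)
F(P, y) = 5*P
(F(18 - 1*29, -30) + 27) + x = (5*(18 - 1*29) + 27) + 1093 = (5*(18 - 29) + 27) + 1093 = (5*(-11) + 27) + 1093 = (-55 + 27) + 1093 = -28 + 1093 = 1065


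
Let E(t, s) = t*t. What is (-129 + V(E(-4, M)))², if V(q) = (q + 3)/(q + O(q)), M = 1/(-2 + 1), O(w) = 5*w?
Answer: 152893225/9216 ≈ 16590.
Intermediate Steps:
M = -1 (M = 1/(-1) = -1)
E(t, s) = t²
V(q) = (3 + q)/(6*q) (V(q) = (q + 3)/(q + 5*q) = (3 + q)/((6*q)) = (3 + q)*(1/(6*q)) = (3 + q)/(6*q))
(-129 + V(E(-4, M)))² = (-129 + (3 + (-4)²)/(6*((-4)²)))² = (-129 + (⅙)*(3 + 16)/16)² = (-129 + (⅙)*(1/16)*19)² = (-129 + 19/96)² = (-12365/96)² = 152893225/9216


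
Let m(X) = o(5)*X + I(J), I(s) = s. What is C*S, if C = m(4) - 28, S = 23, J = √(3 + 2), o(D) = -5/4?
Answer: -759 + 23*√5 ≈ -707.57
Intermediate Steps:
o(D) = -5/4 (o(D) = -5*¼ = -5/4)
J = √5 ≈ 2.2361
m(X) = √5 - 5*X/4 (m(X) = -5*X/4 + √5 = √5 - 5*X/4)
C = -33 + √5 (C = (√5 - 5/4*4) - 28 = (√5 - 5) - 28 = (-5 + √5) - 28 = -33 + √5 ≈ -30.764)
C*S = (-33 + √5)*23 = -759 + 23*√5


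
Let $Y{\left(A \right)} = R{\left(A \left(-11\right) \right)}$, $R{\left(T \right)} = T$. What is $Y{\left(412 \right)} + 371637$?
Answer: $367105$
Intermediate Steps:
$Y{\left(A \right)} = - 11 A$ ($Y{\left(A \right)} = A \left(-11\right) = - 11 A$)
$Y{\left(412 \right)} + 371637 = \left(-11\right) 412 + 371637 = -4532 + 371637 = 367105$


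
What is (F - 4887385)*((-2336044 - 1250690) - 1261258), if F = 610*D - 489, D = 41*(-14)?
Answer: 25393849967888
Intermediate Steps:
D = -574
F = -350629 (F = 610*(-574) - 489 = -350140 - 489 = -350629)
(F - 4887385)*((-2336044 - 1250690) - 1261258) = (-350629 - 4887385)*((-2336044 - 1250690) - 1261258) = -5238014*(-3586734 - 1261258) = -5238014*(-4847992) = 25393849967888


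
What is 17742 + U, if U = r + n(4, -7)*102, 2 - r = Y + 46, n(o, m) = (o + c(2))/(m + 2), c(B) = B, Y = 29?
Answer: 87733/5 ≈ 17547.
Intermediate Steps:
n(o, m) = (2 + o)/(2 + m) (n(o, m) = (o + 2)/(m + 2) = (2 + o)/(2 + m))
r = -73 (r = 2 - (29 + 46) = 2 - 1*75 = 2 - 75 = -73)
U = -977/5 (U = -73 + ((2 + 4)/(2 - 7))*102 = -73 + (6/(-5))*102 = -73 - ⅕*6*102 = -73 - 6/5*102 = -73 - 612/5 = -977/5 ≈ -195.40)
17742 + U = 17742 - 977/5 = 87733/5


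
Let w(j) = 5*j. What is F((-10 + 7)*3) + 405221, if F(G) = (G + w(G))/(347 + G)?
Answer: 68482322/169 ≈ 4.0522e+5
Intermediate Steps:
F(G) = 6*G/(347 + G) (F(G) = (G + 5*G)/(347 + G) = (6*G)/(347 + G) = 6*G/(347 + G))
F((-10 + 7)*3) + 405221 = 6*((-10 + 7)*3)/(347 + (-10 + 7)*3) + 405221 = 6*(-3*3)/(347 - 3*3) + 405221 = 6*(-9)/(347 - 9) + 405221 = 6*(-9)/338 + 405221 = 6*(-9)*(1/338) + 405221 = -27/169 + 405221 = 68482322/169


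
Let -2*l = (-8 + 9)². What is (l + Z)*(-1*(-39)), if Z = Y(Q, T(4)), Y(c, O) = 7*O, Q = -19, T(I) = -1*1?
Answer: -585/2 ≈ -292.50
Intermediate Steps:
T(I) = -1
Z = -7 (Z = 7*(-1) = -7)
l = -½ (l = -(-8 + 9)²/2 = -½*1² = -½*1 = -½ ≈ -0.50000)
(l + Z)*(-1*(-39)) = (-½ - 7)*(-1*(-39)) = -15/2*39 = -585/2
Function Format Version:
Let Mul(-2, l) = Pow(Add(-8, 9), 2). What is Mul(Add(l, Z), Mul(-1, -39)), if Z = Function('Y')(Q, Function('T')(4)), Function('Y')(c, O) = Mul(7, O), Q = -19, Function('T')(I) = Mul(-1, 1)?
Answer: Rational(-585, 2) ≈ -292.50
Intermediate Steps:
Function('T')(I) = -1
Z = -7 (Z = Mul(7, -1) = -7)
l = Rational(-1, 2) (l = Mul(Rational(-1, 2), Pow(Add(-8, 9), 2)) = Mul(Rational(-1, 2), Pow(1, 2)) = Mul(Rational(-1, 2), 1) = Rational(-1, 2) ≈ -0.50000)
Mul(Add(l, Z), Mul(-1, -39)) = Mul(Add(Rational(-1, 2), -7), Mul(-1, -39)) = Mul(Rational(-15, 2), 39) = Rational(-585, 2)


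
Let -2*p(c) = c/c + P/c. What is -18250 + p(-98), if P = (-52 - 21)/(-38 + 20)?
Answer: -64387691/3528 ≈ -18250.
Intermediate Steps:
P = 73/18 (P = -73/(-18) = -73*(-1/18) = 73/18 ≈ 4.0556)
p(c) = -1/2 - 73/(36*c) (p(c) = -(c/c + 73/(18*c))/2 = -(1 + 73/(18*c))/2 = -1/2 - 73/(36*c))
-18250 + p(-98) = -18250 + (1/36)*(-73 - 18*(-98))/(-98) = -18250 + (1/36)*(-1/98)*(-73 + 1764) = -18250 + (1/36)*(-1/98)*1691 = -18250 - 1691/3528 = -64387691/3528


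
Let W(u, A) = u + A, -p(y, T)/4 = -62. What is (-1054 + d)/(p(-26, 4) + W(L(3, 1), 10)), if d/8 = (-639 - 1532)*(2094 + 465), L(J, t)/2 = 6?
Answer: -22222883/135 ≈ -1.6461e+5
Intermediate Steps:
p(y, T) = 248 (p(y, T) = -4*(-62) = 248)
L(J, t) = 12 (L(J, t) = 2*6 = 12)
W(u, A) = A + u
d = -44444712 (d = 8*((-639 - 1532)*(2094 + 465)) = 8*(-2171*2559) = 8*(-5555589) = -44444712)
(-1054 + d)/(p(-26, 4) + W(L(3, 1), 10)) = (-1054 - 44444712)/(248 + (10 + 12)) = -44445766/(248 + 22) = -44445766/270 = -44445766*1/270 = -22222883/135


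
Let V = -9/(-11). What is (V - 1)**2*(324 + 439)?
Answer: 3052/121 ≈ 25.223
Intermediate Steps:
V = 9/11 (V = -9*(-1/11) = 9/11 ≈ 0.81818)
(V - 1)**2*(324 + 439) = (9/11 - 1)**2*(324 + 439) = (-2/11)**2*763 = (4/121)*763 = 3052/121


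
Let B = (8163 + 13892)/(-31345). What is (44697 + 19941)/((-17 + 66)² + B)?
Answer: 202607811/7523729 ≈ 26.929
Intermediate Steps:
B = -4411/6269 (B = 22055*(-1/31345) = -4411/6269 ≈ -0.70362)
(44697 + 19941)/((-17 + 66)² + B) = (44697 + 19941)/((-17 + 66)² - 4411/6269) = 64638/(49² - 4411/6269) = 64638/(2401 - 4411/6269) = 64638/(15047458/6269) = 64638*(6269/15047458) = 202607811/7523729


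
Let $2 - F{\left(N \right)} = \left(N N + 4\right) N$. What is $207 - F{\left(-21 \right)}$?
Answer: $-9140$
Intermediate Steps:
$F{\left(N \right)} = 2 - N \left(4 + N^{2}\right)$ ($F{\left(N \right)} = 2 - \left(N N + 4\right) N = 2 - \left(N^{2} + 4\right) N = 2 - \left(4 + N^{2}\right) N = 2 - N \left(4 + N^{2}\right)$)
$207 - F{\left(-21 \right)} = 207 - \left(2 - \left(-21\right)^{3} - -84\right) = 207 - \left(2 - -9261 + 84\right) = 207 - \left(2 + 9261 + 84\right) = 207 - 9347 = -9140$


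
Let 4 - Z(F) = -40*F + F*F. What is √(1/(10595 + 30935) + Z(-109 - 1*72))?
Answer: I*√68984461735770/41530 ≈ 199.99*I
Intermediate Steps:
Z(F) = 4 - F² + 40*F (Z(F) = 4 - (-40*F + F*F) = 4 - (-40*F + F²) = 4 - (F² - 40*F) = 4 + (-F² + 40*F) = 4 - F² + 40*F)
√(1/(10595 + 30935) + Z(-109 - 1*72)) = √(1/(10595 + 30935) + (4 - (-109 - 1*72)² + 40*(-109 - 1*72))) = √(1/41530 + (4 - (-109 - 72)² + 40*(-109 - 72))) = √(1/41530 + (4 - 1*(-181)² + 40*(-181))) = √(1/41530 + (4 - 1*32761 - 7240)) = √(1/41530 + (4 - 32761 - 7240)) = √(1/41530 - 39997) = √(-1661075409/41530) = I*√68984461735770/41530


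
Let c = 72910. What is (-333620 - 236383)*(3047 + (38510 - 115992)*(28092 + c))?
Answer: 4460748810191751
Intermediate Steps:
(-333620 - 236383)*(3047 + (38510 - 115992)*(28092 + c)) = (-333620 - 236383)*(3047 + (38510 - 115992)*(28092 + 72910)) = -570003*(3047 - 77482*101002) = -570003*(3047 - 7825836964) = -570003*(-7825833917) = 4460748810191751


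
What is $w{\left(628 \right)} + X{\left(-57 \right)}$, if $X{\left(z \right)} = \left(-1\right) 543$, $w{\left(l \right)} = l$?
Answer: $85$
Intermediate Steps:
$X{\left(z \right)} = -543$
$w{\left(628 \right)} + X{\left(-57 \right)} = 628 - 543 = 85$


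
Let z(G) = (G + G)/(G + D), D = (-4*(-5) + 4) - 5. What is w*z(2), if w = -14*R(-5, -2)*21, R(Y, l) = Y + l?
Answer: 392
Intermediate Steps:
D = 19 (D = (20 + 4) - 5 = 24 - 5 = 19)
z(G) = 2*G/(19 + G) (z(G) = (G + G)/(G + 19) = (2*G)/(19 + G) = 2*G/(19 + G))
w = 2058 (w = -14*(-5 - 2)*21 = -14*(-7)*21 = 98*21 = 2058)
w*z(2) = 2058*(2*2/(19 + 2)) = 2058*(2*2/21) = 2058*(2*2*(1/21)) = 2058*(4/21) = 392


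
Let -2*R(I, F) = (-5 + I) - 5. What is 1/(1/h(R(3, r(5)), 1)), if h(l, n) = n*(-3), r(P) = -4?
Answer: -3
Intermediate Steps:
R(I, F) = 5 - I/2 (R(I, F) = -((-5 + I) - 5)/2 = -(-10 + I)/2 = 5 - I/2)
h(l, n) = -3*n
1/(1/h(R(3, r(5)), 1)) = 1/(1/(-3*1)) = 1/(1/(-3)) = 1/(-⅓) = -3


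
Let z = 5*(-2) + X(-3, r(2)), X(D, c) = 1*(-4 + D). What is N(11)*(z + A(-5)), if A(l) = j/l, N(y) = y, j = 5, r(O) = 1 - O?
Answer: -198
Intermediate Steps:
X(D, c) = -4 + D
A(l) = 5/l
z = -17 (z = 5*(-2) + (-4 - 3) = -10 - 7 = -17)
N(11)*(z + A(-5)) = 11*(-17 + 5/(-5)) = 11*(-17 + 5*(-⅕)) = 11*(-17 - 1) = 11*(-18) = -198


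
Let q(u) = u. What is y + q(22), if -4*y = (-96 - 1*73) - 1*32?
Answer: 289/4 ≈ 72.250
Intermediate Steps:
y = 201/4 (y = -((-96 - 1*73) - 1*32)/4 = -((-96 - 73) - 32)/4 = -(-169 - 32)/4 = -¼*(-201) = 201/4 ≈ 50.250)
y + q(22) = 201/4 + 22 = 289/4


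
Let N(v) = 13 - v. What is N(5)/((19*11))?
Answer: 8/209 ≈ 0.038278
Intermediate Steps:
N(5)/((19*11)) = (13 - 1*5)/((19*11)) = (13 - 5)/209 = 8*(1/209) = 8/209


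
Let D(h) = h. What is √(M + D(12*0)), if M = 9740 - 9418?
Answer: √322 ≈ 17.944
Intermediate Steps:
M = 322
√(M + D(12*0)) = √(322 + 12*0) = √(322 + 0) = √322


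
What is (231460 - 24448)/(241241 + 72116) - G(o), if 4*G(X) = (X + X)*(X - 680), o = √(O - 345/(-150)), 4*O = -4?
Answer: 66599/6267140 + 34*√130 ≈ 387.67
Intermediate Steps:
O = -1 (O = (¼)*(-4) = -1)
o = √130/10 (o = √(-1 - 345/(-150)) = √(-1 - 345*(-1/150)) = √(-1 + 23/10) = √(13/10) = √130/10 ≈ 1.1402)
G(X) = X*(-680 + X)/2 (G(X) = ((X + X)*(X - 680))/4 = ((2*X)*(-680 + X))/4 = (2*X*(-680 + X))/4 = X*(-680 + X)/2)
(231460 - 24448)/(241241 + 72116) - G(o) = (231460 - 24448)/(241241 + 72116) - √130/10*(-680 + √130/10)/2 = 207012/313357 - √130*(-680 + √130/10)/20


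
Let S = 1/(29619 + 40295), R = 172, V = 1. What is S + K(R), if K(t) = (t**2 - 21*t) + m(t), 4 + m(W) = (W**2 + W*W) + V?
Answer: 5952268219/69914 ≈ 85137.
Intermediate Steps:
m(W) = -3 + 2*W**2 (m(W) = -4 + ((W**2 + W*W) + 1) = -4 + ((W**2 + W**2) + 1) = -4 + (2*W**2 + 1) = -4 + (1 + 2*W**2) = -3 + 2*W**2)
K(t) = -3 - 21*t + 3*t**2 (K(t) = (t**2 - 21*t) + (-3 + 2*t**2) = -3 - 21*t + 3*t**2)
S = 1/69914 ≈ 1.4303e-5
S + K(R) = 1/69914 + (-3 - 21*172 + 3*172**2) = 1/69914 + (-3 - 3612 + 3*29584) = 1/69914 + (-3 - 3612 + 88752) = 1/69914 + 85137 = 5952268219/69914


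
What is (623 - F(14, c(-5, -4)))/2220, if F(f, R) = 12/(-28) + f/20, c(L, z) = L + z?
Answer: 43591/155400 ≈ 0.28051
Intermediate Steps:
F(f, R) = -3/7 + f/20 (F(f, R) = 12*(-1/28) + f*(1/20) = -3/7 + f/20)
(623 - F(14, c(-5, -4)))/2220 = (623 - (-3/7 + (1/20)*14))/2220 = (623 - (-3/7 + 7/10))*(1/2220) = (623 - 1*19/70)*(1/2220) = (623 - 19/70)*(1/2220) = (43591/70)*(1/2220) = 43591/155400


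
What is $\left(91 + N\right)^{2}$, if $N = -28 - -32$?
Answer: $9025$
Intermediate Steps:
$N = 4$ ($N = -28 + 32 = 4$)
$\left(91 + N\right)^{2} = \left(91 + 4\right)^{2} = 95^{2} = 9025$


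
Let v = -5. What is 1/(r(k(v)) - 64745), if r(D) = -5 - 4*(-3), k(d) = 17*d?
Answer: -1/64738 ≈ -1.5447e-5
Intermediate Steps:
r(D) = 7 (r(D) = -5 + 12 = 7)
1/(r(k(v)) - 64745) = 1/(7 - 64745) = 1/(-64738) = -1/64738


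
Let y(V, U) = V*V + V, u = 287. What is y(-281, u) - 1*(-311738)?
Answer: 390418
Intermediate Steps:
y(V, U) = V + V² (y(V, U) = V² + V = V + V²)
y(-281, u) - 1*(-311738) = -281*(1 - 281) - 1*(-311738) = -281*(-280) + 311738 = 78680 + 311738 = 390418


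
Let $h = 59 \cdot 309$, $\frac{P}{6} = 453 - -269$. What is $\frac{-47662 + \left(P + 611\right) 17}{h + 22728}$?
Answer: $\frac{1347}{1517} \approx 0.88794$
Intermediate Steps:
$P = 4332$ ($P = 6 \left(453 - -269\right) = 6 \left(453 + 269\right) = 6 \cdot 722 = 4332$)
$h = 18231$
$\frac{-47662 + \left(P + 611\right) 17}{h + 22728} = \frac{-47662 + \left(4332 + 611\right) 17}{18231 + 22728} = \frac{-47662 + 4943 \cdot 17}{40959} = \left(-47662 + 84031\right) \frac{1}{40959} = 36369 \cdot \frac{1}{40959} = \frac{1347}{1517}$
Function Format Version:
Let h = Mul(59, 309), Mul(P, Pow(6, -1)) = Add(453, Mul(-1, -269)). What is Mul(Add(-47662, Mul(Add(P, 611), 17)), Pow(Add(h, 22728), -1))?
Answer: Rational(1347, 1517) ≈ 0.88794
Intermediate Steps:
P = 4332 (P = Mul(6, Add(453, Mul(-1, -269))) = Mul(6, Add(453, 269)) = Mul(6, 722) = 4332)
h = 18231
Mul(Add(-47662, Mul(Add(P, 611), 17)), Pow(Add(h, 22728), -1)) = Mul(Add(-47662, Mul(Add(4332, 611), 17)), Pow(Add(18231, 22728), -1)) = Mul(Add(-47662, Mul(4943, 17)), Pow(40959, -1)) = Mul(Add(-47662, 84031), Rational(1, 40959)) = Mul(36369, Rational(1, 40959)) = Rational(1347, 1517)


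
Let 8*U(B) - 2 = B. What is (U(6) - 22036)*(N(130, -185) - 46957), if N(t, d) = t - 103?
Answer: 1034102550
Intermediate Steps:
N(t, d) = -103 + t
U(B) = ¼ + B/8
(U(6) - 22036)*(N(130, -185) - 46957) = ((¼ + (⅛)*6) - 22036)*((-103 + 130) - 46957) = ((¼ + ¾) - 22036)*(27 - 46957) = (1 - 22036)*(-46930) = -22035*(-46930) = 1034102550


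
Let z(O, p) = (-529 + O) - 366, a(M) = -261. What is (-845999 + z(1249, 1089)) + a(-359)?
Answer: -845906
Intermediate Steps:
z(O, p) = -895 + O
(-845999 + z(1249, 1089)) + a(-359) = (-845999 + (-895 + 1249)) - 261 = (-845999 + 354) - 261 = -845645 - 261 = -845906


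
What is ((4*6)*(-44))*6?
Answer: -6336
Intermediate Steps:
((4*6)*(-44))*6 = (24*(-44))*6 = -1056*6 = -6336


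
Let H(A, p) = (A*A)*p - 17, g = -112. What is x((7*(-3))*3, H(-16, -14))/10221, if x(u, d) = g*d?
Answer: 403312/10221 ≈ 39.459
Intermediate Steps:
H(A, p) = -17 + p*A² (H(A, p) = A²*p - 17 = p*A² - 17 = -17 + p*A²)
x(u, d) = -112*d
x((7*(-3))*3, H(-16, -14))/10221 = -112*(-17 - 14*(-16)²)/10221 = -112*(-17 - 14*256)*(1/10221) = -112*(-17 - 3584)*(1/10221) = -112*(-3601)*(1/10221) = 403312*(1/10221) = 403312/10221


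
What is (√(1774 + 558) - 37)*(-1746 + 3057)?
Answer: -48507 + 2622*√583 ≈ 14802.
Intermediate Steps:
(√(1774 + 558) - 37)*(-1746 + 3057) = (√2332 - 37)*1311 = (2*√583 - 37)*1311 = (-37 + 2*√583)*1311 = -48507 + 2622*√583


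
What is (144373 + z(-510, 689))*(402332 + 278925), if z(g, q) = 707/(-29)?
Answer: 2851816740270/29 ≈ 9.8338e+10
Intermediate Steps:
z(g, q) = -707/29 (z(g, q) = 707*(-1/29) = -707/29)
(144373 + z(-510, 689))*(402332 + 278925) = (144373 - 707/29)*(402332 + 278925) = (4186110/29)*681257 = 2851816740270/29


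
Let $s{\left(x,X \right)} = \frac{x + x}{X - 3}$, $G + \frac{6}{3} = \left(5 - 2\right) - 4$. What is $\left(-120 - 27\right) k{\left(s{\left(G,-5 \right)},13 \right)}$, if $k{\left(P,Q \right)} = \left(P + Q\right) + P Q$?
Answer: $- \frac{6909}{2} \approx -3454.5$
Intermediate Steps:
$G = -3$ ($G = -2 + \left(\left(5 - 2\right) - 4\right) = -2 + \left(3 - 4\right) = -2 - 1 = -3$)
$s{\left(x,X \right)} = \frac{2 x}{-3 + X}$
$k{\left(P,Q \right)} = P + Q + P Q$
$\left(-120 - 27\right) k{\left(s{\left(G,-5 \right)},13 \right)} = \left(-120 - 27\right) \left(2 \left(-3\right) \frac{1}{-3 - 5} + 13 + 2 \left(-3\right) \frac{1}{-3 - 5} \cdot 13\right) = - 147 \left(2 \left(-3\right) \frac{1}{-8} + 13 + 2 \left(-3\right) \frac{1}{-8} \cdot 13\right) = - 147 \left(2 \left(-3\right) \left(- \frac{1}{8}\right) + 13 + 2 \left(-3\right) \left(- \frac{1}{8}\right) 13\right) = - 147 \left(\frac{3}{4} + 13 + \frac{3}{4} \cdot 13\right) = - 147 \left(\frac{3}{4} + 13 + \frac{39}{4}\right) = \left(-147\right) \frac{47}{2} = - \frac{6909}{2}$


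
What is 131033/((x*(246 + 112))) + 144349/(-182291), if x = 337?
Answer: 6471007149/21992679986 ≈ 0.29423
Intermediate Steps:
131033/((x*(246 + 112))) + 144349/(-182291) = 131033/((337*(246 + 112))) + 144349/(-182291) = 131033/((337*358)) + 144349*(-1/182291) = 131033/120646 - 144349/182291 = 6471007149/21992679986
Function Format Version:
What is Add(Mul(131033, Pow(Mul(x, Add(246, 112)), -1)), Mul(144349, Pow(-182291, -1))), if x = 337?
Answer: Rational(6471007149, 21992679986) ≈ 0.29423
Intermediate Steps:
Add(Mul(131033, Pow(Mul(x, Add(246, 112)), -1)), Mul(144349, Pow(-182291, -1))) = Add(Mul(131033, Pow(Mul(337, Add(246, 112)), -1)), Mul(144349, Pow(-182291, -1))) = Add(Mul(131033, Pow(Mul(337, 358), -1)), Mul(144349, Rational(-1, 182291))) = Add(Mul(131033, Pow(120646, -1)), Rational(-144349, 182291)) = Add(Mul(131033, Rational(1, 120646)), Rational(-144349, 182291)) = Add(Rational(131033, 120646), Rational(-144349, 182291)) = Rational(6471007149, 21992679986)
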